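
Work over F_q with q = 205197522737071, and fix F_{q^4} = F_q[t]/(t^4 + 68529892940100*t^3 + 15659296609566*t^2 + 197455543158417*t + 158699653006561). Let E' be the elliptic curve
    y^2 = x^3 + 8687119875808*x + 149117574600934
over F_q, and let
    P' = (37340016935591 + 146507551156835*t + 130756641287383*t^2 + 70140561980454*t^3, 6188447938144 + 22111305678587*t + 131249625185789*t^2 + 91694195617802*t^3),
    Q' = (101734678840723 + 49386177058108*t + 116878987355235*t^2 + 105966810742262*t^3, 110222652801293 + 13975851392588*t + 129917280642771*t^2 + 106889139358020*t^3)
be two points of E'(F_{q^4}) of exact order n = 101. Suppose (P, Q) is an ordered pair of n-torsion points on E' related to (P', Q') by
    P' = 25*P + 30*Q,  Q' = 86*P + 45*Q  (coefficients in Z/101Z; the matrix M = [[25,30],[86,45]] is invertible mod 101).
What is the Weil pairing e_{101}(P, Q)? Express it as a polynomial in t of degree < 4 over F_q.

Under M = [[25,30],[86,45]] in GL_2(Z/101), e_{101}(P',Q') = e_{101}(P,Q)^(25*45-30*86 mod 101).
Hence e(P,Q) = e(P',Q')^{32} where 32 = 60^{-1} mod 101.
n = 101 = (1100101)_2 (7 bits, wt 4); accumulate f_{101,P'}(Q'+S)/f_{101,P'}(S) along the 6-step ladder.
f_P(D_Q)/f_Q(D_P) = 96379755685472 + 100728675179072*t + 186151936565170*t^2 + 86124859290822*t^3.
Raise to 32: e(P,Q) = 88396215035750 + 164001793415426*t + 49071285959107*t^2 + 160709999189132*t^3 in mu_{101}.

88396215035750 + 164001793415426*t + 49071285959107*t^2 + 160709999189132*t^3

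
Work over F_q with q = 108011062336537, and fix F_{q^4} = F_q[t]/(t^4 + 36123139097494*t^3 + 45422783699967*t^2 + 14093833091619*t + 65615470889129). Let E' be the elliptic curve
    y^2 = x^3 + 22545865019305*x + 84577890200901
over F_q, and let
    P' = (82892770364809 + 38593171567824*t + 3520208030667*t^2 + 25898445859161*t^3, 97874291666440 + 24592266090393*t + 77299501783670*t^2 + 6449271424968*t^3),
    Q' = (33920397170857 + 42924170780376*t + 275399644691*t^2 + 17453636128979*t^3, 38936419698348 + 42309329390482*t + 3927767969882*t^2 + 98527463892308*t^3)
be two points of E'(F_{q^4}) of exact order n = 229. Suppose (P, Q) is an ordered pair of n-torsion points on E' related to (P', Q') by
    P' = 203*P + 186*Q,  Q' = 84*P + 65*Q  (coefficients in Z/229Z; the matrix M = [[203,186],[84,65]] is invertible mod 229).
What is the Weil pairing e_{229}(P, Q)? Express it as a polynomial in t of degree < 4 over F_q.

83980707686804 + 87120504466046*t + 25092399612215*t^2 + 33033461265884*t^3

Since e_{229}(P,P)=e_{229}(Q,Q)=1 and e_{229}(Q,P)=e_{229}(P,Q)^{-1}, expanding e_{229}(203*P + 186*Q,84*P + 65*Q) leaves e(P,Q)^det(M).
Hence e(P,Q) = e(P',Q')^{28} where 28 = 90^{-1} mod 229.
8-bit Miller (11100101) on E'/F_{108011062336537} with a'=22545865019305, b'=84577890200901: accumulate tangent/chord ratios at Q'+S and P'+S'.
Miller gives e_{229}(P',Q') = 17921403306671 + 70244934545602*t + 72747352990336*t^2 + 22954107718471*t^3 in F_{108011062336537^4}.
Finally e_{229}(P,Q) = 83980707686804 + 87120504466046*t + 25092399612215*t^2 + 33033461265884*t^3.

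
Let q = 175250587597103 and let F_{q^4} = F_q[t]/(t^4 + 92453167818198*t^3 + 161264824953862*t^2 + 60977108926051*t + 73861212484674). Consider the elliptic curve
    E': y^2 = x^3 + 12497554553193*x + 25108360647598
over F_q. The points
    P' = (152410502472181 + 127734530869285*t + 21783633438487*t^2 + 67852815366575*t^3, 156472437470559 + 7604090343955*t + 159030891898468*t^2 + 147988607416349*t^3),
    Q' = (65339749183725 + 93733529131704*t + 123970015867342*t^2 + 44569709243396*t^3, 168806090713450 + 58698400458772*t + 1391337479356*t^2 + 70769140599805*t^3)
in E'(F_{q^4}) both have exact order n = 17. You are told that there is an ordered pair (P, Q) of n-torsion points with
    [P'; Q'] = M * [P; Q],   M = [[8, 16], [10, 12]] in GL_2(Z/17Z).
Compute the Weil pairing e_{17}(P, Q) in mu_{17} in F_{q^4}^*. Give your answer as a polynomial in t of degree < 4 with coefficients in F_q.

e_{17} is bilinear + alternating on E[17], so e_{17}(8*P + 16*Q, 10*P + 12*Q) = e_{17}(P,Q)^(8*12-16*10).
det M = 8*12 - 16*10 = -64 = 4 (mod 17); 4^{-1} = 13 (mod 17).
Double-and-add over 10001: 5-1 doublings, 2-1 additions; each step l_{T,T}/v_{2T} or l_{T,P'}/v at Q'+S for random S.
So e_{17}(P',Q') = 116208997469153 + 147858540060483*t + 52179817504386*t^2 + 105360549599260*t^3.
Thus e_{17}(P,Q) = 108455852394465 + 151092232485351*t + 168325910514856*t^2 + 10529239534521*t^3.

108455852394465 + 151092232485351*t + 168325910514856*t^2 + 10529239534521*t^3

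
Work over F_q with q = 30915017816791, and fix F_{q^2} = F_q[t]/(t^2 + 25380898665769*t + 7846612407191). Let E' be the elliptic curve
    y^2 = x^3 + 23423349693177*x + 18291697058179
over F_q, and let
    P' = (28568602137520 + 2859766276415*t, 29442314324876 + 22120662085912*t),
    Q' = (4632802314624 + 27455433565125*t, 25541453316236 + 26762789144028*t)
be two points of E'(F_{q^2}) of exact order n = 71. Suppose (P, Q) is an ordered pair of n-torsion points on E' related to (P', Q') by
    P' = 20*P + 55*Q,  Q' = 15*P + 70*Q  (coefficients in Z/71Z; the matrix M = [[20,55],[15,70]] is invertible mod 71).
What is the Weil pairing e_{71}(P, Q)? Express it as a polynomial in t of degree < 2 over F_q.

The 71-Weil pairing on E[71] over F_{30915017816791} is alternating-bilinear: e_{71}(P',Q') = e_{71}(P,Q)^det(M).
So e_{71}(P,Q) = e_{71}(P',Q')^{61}, since 7*61 = 1 mod 71.
n = 71 = (1000111)_2 (7 bits, wt 4); accumulate f_{71,P'}(Q'+S)/f_{71,P'}(S) along the 6-step ladder.
f_P(D_Q)/f_Q(D_P) = 14996417603100 + 3847644257067*t.
Finally e_{71}(P,Q) = 16870522032966 + 8701836308452*t.

16870522032966 + 8701836308452*t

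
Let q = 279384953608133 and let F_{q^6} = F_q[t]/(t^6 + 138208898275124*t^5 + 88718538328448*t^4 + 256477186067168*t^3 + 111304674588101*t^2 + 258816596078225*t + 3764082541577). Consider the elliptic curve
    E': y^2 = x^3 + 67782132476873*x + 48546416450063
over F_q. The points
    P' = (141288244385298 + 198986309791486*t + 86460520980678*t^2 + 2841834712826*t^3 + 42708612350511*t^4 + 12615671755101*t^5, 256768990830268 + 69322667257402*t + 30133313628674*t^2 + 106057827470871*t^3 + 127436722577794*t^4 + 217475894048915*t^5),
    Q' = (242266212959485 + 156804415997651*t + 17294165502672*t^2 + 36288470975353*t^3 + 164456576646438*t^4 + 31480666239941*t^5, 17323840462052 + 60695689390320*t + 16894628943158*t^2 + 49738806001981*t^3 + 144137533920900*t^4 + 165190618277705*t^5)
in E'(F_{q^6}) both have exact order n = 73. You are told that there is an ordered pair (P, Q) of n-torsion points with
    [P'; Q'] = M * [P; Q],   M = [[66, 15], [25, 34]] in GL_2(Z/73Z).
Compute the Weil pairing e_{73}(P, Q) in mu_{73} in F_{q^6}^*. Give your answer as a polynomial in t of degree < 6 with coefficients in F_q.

The 73-Weil pairing on E[73] over F_{279384953608133} is alternating-bilinear: e_{73}(P',Q') = e_{73}(P,Q)^det(M).
det M = 66*34 - 15*25 = 1869 = 44 (mod 73); 44^{-1} = 5 (mod 73).
n = 73 = (1001001)_2 (7 bits, wt 3); accumulate f_{73,P'}(Q'+S)/f_{73,P'}(S) along the 6-step ladder.
Result: e(P',Q') = 41339983379552 + 47715374463957*t + 202324352217184*t^2 + 232967024183356*t^3 + 95840209758665*t^4 + 3031112671692*t^5.
Raise to 5: e(P,Q) = 55718001735147 + 164482987787444*t + 190918843686079*t^2 + 204749354785087*t^3 + 50341130554107*t^4 + 234268553045183*t^5 in mu_{73}.

55718001735147 + 164482987787444*t + 190918843686079*t^2 + 204749354785087*t^3 + 50341130554107*t^4 + 234268553045183*t^5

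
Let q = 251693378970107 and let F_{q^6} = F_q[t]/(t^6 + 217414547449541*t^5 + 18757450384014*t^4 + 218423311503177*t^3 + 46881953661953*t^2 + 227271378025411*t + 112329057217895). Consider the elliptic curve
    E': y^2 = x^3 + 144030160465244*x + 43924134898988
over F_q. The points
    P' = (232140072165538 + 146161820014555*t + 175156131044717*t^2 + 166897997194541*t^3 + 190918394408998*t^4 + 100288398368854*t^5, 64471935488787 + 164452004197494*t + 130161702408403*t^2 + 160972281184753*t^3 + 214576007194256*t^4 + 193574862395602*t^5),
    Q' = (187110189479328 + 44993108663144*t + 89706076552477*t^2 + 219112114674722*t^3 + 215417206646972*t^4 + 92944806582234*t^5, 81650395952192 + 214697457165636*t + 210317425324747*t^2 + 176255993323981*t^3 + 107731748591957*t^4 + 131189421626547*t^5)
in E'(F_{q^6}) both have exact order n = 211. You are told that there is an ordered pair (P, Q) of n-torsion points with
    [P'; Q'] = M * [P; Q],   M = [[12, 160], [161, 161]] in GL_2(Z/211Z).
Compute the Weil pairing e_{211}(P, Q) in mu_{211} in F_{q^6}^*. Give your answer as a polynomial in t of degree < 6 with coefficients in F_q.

Alternating bilinearity on E[211] (values in mu_{211} in F_{251693378970107^6}) gives e(P',Q') = e(P,Q)^det(M).
det M = 12*161 - 160*161 = -23828 = 15 (mod 211); 15^{-1} = 197 (mod 211).
8-bit Miller (11010011) on E'/F_{251693378970107} with a'=144030160465244, b'=43924134898988: accumulate tangent/chord ratios at Q'+S and P'+S'.
e_{211}(P',Q') = 227356671312350 + 97020146783530*t + 208095198900247*t^2 + 147431844032733*t^3 + 103625498087814*t^4 + 170971519449899*t^5.
Finally e_{211}(P,Q) = 228361286874089 + 87948243393715*t + 241140328638386*t^2 + 154320127727154*t^3 + 222234742392231*t^4 + 168178526783159*t^5.

228361286874089 + 87948243393715*t + 241140328638386*t^2 + 154320127727154*t^3 + 222234742392231*t^4 + 168178526783159*t^5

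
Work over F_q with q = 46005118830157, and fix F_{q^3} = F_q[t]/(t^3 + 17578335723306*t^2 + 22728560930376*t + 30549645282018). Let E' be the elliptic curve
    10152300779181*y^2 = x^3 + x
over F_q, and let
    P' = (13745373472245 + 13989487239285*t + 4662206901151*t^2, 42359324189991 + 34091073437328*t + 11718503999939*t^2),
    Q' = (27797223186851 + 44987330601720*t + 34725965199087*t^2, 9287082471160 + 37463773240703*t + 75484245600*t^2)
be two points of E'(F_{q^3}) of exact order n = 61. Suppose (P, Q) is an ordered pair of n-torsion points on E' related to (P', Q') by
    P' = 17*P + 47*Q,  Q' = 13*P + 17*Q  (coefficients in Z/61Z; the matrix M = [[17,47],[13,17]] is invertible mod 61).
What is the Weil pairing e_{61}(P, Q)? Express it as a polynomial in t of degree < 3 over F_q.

Alternating bilinearity on E[61] (values in mu_{61} in F_{46005118830157^3}) gives e(P',Q') = e(P,Q)^det(M).
det(M) mod 61 = 44; its inverse in (Z/61)^* is 43 (check: 44*43 mod 61 = 1).
Set x_W=4811265038971*u, y_W=4811265038971*v; then E': y_W^2=x_W^3+12356398760081*x_W.
Run Miller on y^2=x^3+12356398760081*x over F_{46005118830157}: ladder 111101 (6 bits); e = f_P(D_Q)/f_Q(D_P).
The quotient is 42335720899944 + 10733309402085*t + 19395753842166*t^2.
Thus e_{61}(P,Q) = 43949663969968 + 15139007869595*t + 20511349237951*t^2.

43949663969968 + 15139007869595*t + 20511349237951*t^2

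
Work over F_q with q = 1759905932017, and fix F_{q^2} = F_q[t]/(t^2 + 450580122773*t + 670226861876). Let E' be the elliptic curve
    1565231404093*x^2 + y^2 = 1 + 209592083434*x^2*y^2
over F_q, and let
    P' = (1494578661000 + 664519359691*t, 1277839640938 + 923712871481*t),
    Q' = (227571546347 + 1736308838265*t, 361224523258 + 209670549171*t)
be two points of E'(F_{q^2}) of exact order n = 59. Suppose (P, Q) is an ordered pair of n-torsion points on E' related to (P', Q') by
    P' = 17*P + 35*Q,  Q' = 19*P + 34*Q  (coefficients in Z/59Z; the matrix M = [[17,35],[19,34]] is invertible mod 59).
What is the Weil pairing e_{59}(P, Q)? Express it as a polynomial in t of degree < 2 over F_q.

The 59-Weil pairing on E[59] over F_{1759905932017} is alternating-bilinear: e_{59}(P',Q') = e_{59}(P,Q)^det(M).
17*34 - 35*19 = -87; reduced mod 59: det = 31, inverse 40.
Edwards a_E,d_E -> Montgomery A=1616416479237,B=744655348063 -> Weierstrass 74343212952,1557670591361 via alpha=589121569924,beta=778886313169.
6-bit Miller (111011) on E'/F_{1759905932017} with a'=74343212952, b'=1557670591361: accumulate tangent/chord ratios at Q'+S and P'+S'.
e_{59}(P',Q') = 535156084237 + 231207712355*t.
Finally e_{59}(P,Q) = 111109783235 + 1144126848233*t.

111109783235 + 1144126848233*t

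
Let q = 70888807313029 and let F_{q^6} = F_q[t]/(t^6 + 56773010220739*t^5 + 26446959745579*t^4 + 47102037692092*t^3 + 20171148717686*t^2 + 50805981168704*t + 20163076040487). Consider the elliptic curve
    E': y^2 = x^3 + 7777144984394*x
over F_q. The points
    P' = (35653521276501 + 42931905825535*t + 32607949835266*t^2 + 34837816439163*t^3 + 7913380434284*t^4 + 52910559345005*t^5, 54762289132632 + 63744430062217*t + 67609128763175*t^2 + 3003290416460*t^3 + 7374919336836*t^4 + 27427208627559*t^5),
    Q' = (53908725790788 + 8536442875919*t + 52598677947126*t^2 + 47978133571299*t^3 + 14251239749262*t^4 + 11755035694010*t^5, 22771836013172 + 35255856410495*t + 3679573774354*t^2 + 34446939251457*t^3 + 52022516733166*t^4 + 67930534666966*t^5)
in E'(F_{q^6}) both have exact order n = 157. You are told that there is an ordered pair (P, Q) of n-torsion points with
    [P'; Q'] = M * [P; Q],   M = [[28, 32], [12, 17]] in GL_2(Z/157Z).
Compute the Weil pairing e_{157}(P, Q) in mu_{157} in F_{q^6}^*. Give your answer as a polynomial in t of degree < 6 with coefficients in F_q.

Since e_{157}(P,P)=e_{157}(Q,Q)=1 and e_{157}(Q,P)=e_{157}(P,Q)^{-1}, expanding e_{157}(28*P + 32*Q,12*P + 17*Q) leaves e(P,Q)^det(M).
So e_{157}(P,Q) = e_{157}(P',Q')^{128}, since 92*128 = 1 mod 157.
Run Miller on y^2=x^3+7777144984394*x over F_{70888807313029}: ladder 10011101 (8 bits); e = f_P(D_Q)/f_Q(D_P).
The quotient is 49059950153033 + 38559156885133*t + 62220899831029*t^2 + 33189996214612*t^3 + 44748763116732*t^4 + 33171978049814*t^5.
e_{157}(P,Q) = (49059950153033 + 38559156885133*t + 62220899831029*t^2 + 33189996214612*t^3 + 44748763116732*t^4 + 33171978049814*t^5)^{128} = 9983307235983 + 8992097566579*t + 65114586639150*t^2 + 4712483445945*t^3 + 33092235427814*t^4 + 44845226021493*t^5.

9983307235983 + 8992097566579*t + 65114586639150*t^2 + 4712483445945*t^3 + 33092235427814*t^4 + 44845226021493*t^5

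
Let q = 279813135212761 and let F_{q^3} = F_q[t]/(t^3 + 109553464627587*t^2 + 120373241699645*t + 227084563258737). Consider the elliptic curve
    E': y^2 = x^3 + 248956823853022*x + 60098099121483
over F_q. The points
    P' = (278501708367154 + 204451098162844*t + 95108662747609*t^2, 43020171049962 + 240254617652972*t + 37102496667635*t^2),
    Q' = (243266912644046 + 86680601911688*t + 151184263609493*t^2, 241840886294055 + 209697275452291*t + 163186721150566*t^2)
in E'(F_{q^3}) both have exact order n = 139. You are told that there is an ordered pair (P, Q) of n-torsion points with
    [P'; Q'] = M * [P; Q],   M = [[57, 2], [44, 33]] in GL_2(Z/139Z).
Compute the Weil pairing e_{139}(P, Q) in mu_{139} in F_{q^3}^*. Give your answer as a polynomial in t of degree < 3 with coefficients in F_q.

Since e_{139}(P,P)=e_{139}(Q,Q)=1 and e_{139}(Q,P)=e_{139}(P,Q)^{-1}, expanding e_{139}(57*P + 2*Q,44*P + 33*Q) leaves e(P,Q)^det(M).
det M = 57*33 - 2*44 = 1793 = 125 (mod 139); 125^{-1} = 129 (mod 139).
Miller loop for e_{139} over F_{279813135212761^3}: bits of 139 = 10001011; 7 double steps + 3 add steps, l/v at each.
Miller gives e_{139}(P',Q') = 38601625083510 + 255515411423093*t + 131158081526880*t^2 in F_{279813135212761^3}.
Raise to 129: e(P,Q) = 248342076625892 + 192421262058253*t + 226349511464569*t^2 in mu_{139}.

248342076625892 + 192421262058253*t + 226349511464569*t^2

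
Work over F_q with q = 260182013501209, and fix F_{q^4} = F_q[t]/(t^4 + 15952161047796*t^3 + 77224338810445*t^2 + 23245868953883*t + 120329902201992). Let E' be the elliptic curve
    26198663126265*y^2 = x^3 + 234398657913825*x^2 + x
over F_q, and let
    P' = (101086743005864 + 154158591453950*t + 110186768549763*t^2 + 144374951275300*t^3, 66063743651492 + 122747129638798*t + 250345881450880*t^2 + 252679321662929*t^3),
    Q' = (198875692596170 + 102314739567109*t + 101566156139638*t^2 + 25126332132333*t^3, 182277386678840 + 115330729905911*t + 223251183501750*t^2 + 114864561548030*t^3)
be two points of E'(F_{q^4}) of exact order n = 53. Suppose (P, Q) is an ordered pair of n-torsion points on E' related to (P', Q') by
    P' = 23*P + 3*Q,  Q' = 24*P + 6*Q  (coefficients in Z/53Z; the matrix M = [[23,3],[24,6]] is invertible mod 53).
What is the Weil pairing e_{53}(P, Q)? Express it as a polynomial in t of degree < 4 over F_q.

e_{53} is bilinear + alternating on E[53], so e_{53}(23*P + 3*Q, 24*P + 6*Q) = e_{53}(P,Q)^(23*6-3*24).
det(M) mod 53 = 13; its inverse in (Z/53)^* is 49 (check: 13*49 mod 53 = 1).
(x,y)|->(101759591117107x+182684968706088,101759591117107y) sends E' to y^2=x^3+220150084615551*x+202310507706034.
n = 53 = (110101)_2 (6 bits, wt 4); accumulate f_{53,P'}(Q'+S)/f_{53,P'}(S) along the 5-step ladder.
Result: e(P',Q') = 151602478262255 + 19554473629553*t + 217677525685035*t^2 + 174862533234452*t^3.
Finally e_{53}(P,Q) = 117812651694310 + 226310665214793*t + 39382126185922*t^2 + 188731238852173*t^3.

117812651694310 + 226310665214793*t + 39382126185922*t^2 + 188731238852173*t^3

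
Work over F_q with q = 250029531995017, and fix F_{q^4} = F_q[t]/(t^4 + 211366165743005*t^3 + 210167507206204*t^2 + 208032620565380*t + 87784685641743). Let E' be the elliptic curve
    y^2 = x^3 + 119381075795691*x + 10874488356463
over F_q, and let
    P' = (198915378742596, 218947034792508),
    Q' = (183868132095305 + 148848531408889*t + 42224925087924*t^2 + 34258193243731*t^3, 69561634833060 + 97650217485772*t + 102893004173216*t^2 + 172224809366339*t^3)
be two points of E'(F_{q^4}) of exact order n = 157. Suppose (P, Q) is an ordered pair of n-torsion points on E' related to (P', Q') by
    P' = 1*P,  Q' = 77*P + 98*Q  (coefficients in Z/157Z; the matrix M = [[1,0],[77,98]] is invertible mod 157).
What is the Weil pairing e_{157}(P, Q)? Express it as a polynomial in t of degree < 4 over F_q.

17148367511244 + 28674490581411*t + 173746887976856*t^2 + 79170364500018*t^3

e_{157} is bilinear + alternating on E[157], so e_{157}(1*P, 77*P + 98*Q) = e_{157}(P,Q)^(1*98-0*77).
So e_{157}(P,Q) = e_{157}(P',Q')^{149}, since 98*149 = 1 mod 157.
Double-and-add over 10011101: 8-1 doublings, 5-1 additions; each step l_{T,T}/v_{2T} or l_{T,P'}/v at Q'+S for random S.
Result: e(P',Q') = 32154568842890 + 119844590714837*t + 214211986141851*t^2 + 175273970113970*t^3.
Hence e(P,Q) = 17148367511244 + 28674490581411*t + 173746887976856*t^2 + 79170364500018*t^3 in F_{250029531995017^4}^*.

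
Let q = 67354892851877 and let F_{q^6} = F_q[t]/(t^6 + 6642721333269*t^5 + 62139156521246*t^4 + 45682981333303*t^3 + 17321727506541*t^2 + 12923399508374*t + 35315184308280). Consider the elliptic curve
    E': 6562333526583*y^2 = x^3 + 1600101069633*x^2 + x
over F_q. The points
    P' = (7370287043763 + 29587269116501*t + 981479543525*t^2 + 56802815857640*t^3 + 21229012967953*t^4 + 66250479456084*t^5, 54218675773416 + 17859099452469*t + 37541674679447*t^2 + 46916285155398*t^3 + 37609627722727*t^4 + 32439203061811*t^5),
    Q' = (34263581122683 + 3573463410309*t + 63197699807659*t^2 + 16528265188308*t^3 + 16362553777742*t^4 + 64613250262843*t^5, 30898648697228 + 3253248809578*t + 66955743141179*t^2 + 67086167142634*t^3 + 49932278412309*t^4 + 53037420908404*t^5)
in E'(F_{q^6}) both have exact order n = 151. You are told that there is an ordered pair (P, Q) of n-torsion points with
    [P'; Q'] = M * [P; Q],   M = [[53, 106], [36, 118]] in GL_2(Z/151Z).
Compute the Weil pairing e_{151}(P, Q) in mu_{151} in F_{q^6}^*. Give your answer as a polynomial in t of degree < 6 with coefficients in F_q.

The 151-Weil pairing on E[151] over F_{67354892851877} is alternating-bilinear: e_{151}(P',Q') = e_{151}(P,Q)^det(M).
Inverting 22 mod 151: 103. Thus e_{151}(P,Q) = e(P',Q')^{103}.
(x,y)|->(1876743532791x+5725452349638,1876743532791y) sends E' to y^2=x^3+61926210697620*x+36044816059082.
Double-and-add over 10010111: 8-1 doublings, 5-1 additions; each step l_{T,T}/v_{2T} or l_{T,P'}/v at Q'+S for random S.
e_{151}(P',Q') = 45645733298633 + 53179045499783*t + 27832780566910*t^2 + 62825516962354*t^3 + 11845325775133*t^4 + 37191423478566*t^5.
(45645733298633 + 53179045499783*t + 27832780566910*t^2 + 62825516962354*t^3 + 11845325775133*t^4 + 37191423478566*t^5)^{103} mod (67354892851877,f) = 61756402616224 + 46055249042206*t + 4640936992291*t^2 + 39370944187164*t^3 + 34651458944291*t^4 + 20615069820013*t^5.

61756402616224 + 46055249042206*t + 4640936992291*t^2 + 39370944187164*t^3 + 34651458944291*t^4 + 20615069820013*t^5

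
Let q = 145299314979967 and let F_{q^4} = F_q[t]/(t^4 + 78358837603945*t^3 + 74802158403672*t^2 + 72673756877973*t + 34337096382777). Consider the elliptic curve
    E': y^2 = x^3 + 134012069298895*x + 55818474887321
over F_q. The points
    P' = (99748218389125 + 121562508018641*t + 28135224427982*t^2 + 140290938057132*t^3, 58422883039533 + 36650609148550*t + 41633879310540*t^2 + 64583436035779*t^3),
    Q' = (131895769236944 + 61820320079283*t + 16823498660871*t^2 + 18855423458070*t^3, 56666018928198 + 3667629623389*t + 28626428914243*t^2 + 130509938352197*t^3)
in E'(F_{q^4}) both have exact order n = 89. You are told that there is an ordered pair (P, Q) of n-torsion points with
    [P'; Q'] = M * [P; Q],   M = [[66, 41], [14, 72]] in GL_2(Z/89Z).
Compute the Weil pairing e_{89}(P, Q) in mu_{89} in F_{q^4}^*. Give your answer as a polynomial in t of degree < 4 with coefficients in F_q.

The 89-Weil pairing on E[89] over F_{145299314979967} is alternating-bilinear: e_{89}(P',Q') = e_{89}(P,Q)^det(M).
det M = 66*72 - 41*14 = 4178 = 84 (mod 89); 84^{-1} = 71 (mod 89).
n = 89 = (1011001)_2 (7 bits, wt 4); accumulate f_{89,P'}(Q'+S)/f_{89,P'}(S) along the 6-step ladder.
f_P(D_Q)/f_Q(D_P) = 112751575497846 + 125679581083329*t + 132634178247465*t^2 + 139153850078526*t^3.
Hence e(P,Q) = 125277238362259 + 78012576040639*t + 19163555428923*t^2 + 7096847635580*t^3 in F_{145299314979967^4}^*.

125277238362259 + 78012576040639*t + 19163555428923*t^2 + 7096847635580*t^3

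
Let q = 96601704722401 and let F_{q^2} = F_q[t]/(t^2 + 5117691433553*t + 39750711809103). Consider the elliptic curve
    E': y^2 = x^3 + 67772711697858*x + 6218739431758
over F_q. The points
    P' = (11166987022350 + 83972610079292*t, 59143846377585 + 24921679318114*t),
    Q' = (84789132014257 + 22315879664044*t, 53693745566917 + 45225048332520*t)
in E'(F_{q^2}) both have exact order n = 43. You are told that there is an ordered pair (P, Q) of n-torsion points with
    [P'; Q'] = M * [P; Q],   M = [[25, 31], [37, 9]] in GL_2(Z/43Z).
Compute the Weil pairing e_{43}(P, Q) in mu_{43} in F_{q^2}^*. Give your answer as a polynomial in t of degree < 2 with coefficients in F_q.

34141458703987 + 83944293798491*t

e_{43}(aP+bQ,cP+dQ) = e_{43}(P,Q)^(ad-bc); with (a,b,c,d)=(25,31,37,9) this gives the det-43 law.
det M = 25*9 - 31*37 = -922 = 24 (mod 43); 24^{-1} = 9 (mod 43).
n = 43 = (101011)_2 (6 bits, wt 4); accumulate f_{43,P'}(Q'+S)/f_{43,P'}(S) along the 5-step ladder.
f_P(D_Q)/f_Q(D_P) = 811429558342 + 59166186677378*t.
e_{43}(P,Q) = (811429558342 + 59166186677378*t)^{9} = 34141458703987 + 83944293798491*t.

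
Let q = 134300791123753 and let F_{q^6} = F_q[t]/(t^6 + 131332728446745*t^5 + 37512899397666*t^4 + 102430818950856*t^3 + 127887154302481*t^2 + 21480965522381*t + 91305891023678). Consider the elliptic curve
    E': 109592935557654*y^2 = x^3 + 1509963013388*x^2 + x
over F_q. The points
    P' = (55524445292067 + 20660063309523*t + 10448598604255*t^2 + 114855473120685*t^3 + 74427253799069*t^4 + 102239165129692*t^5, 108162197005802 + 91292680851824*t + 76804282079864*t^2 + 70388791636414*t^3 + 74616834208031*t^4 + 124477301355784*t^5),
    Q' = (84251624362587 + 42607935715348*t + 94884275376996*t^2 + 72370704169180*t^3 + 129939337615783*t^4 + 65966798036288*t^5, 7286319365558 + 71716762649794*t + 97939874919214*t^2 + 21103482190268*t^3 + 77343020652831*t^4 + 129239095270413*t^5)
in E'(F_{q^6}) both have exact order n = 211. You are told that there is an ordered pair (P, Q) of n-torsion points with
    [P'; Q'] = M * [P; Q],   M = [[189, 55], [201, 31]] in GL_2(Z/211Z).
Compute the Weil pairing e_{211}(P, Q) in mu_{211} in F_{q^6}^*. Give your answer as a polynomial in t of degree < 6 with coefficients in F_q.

Under M = [[189,55],[201,31]] in GL_2(Z/211), e_{211}(P',Q') = e_{211}(P,Q)^(189*31-55*201 mod 211).
det(M) mod 211 = 79; its inverse in (Z/211)^* is 203 (check: 79*203 mod 211 = 1).
Montgomery->Weierstrass: x_W = 63293467072217*x+112568870583486, y_W=63293467072217*y on F_{134300791123753}; lands on y^2=x^3+6323371662376*x+7103852710457.
Double-and-add over 11010011: 8-1 doublings, 5-1 additions; each step l_{T,T}/v_{2T} or l_{T,P'}/v at Q'+S for random S.
The quotient is 66675932906272 + 114664113631101*t + 76337938087006*t^2 + 4920521254873*t^3 + 46324816417905*t^4 + 81273797853169*t^5.
Thus e_{211}(P,Q) = 120453156099964 + 118874676895635*t + 102201381969437*t^2 + 38426223076598*t^3 + 100447238801359*t^4 + 52150813096063*t^5.

120453156099964 + 118874676895635*t + 102201381969437*t^2 + 38426223076598*t^3 + 100447238801359*t^4 + 52150813096063*t^5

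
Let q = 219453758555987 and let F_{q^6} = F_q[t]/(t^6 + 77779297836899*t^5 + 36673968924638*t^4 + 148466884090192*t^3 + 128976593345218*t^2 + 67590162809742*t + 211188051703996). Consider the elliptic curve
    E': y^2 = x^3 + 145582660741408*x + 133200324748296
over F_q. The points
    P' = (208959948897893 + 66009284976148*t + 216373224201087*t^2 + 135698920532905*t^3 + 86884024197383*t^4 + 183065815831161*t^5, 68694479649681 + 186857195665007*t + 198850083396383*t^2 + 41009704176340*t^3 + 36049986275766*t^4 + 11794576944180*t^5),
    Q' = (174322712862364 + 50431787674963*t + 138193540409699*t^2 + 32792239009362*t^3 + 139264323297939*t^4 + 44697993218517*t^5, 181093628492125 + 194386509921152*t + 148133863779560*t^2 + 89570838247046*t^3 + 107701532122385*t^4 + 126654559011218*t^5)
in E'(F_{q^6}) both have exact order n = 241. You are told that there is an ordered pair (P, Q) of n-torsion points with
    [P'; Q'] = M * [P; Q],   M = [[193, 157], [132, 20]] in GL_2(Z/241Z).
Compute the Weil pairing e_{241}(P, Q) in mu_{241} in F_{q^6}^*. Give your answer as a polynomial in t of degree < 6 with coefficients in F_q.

Since e_{241}(P,P)=e_{241}(Q,Q)=1 and e_{241}(Q,P)=e_{241}(P,Q)^{-1}, expanding e_{241}(193*P + 157*Q,132*P + 20*Q) leaves e(P,Q)^det(M).
Hence e(P,Q) = e(P',Q')^{201} where 201 = 6^{-1} mod 241.
Miller loop for e_{241} over F_{219453758555987^6}: bits of 241 = 11110001; 7 double steps + 4 add steps, l/v at each.
e_{241}(P',Q') = 196925580753732 + 175075634335731*t + 216269538553890*t^2 + 118418536211003*t^3 + 50938904643777*t^4 + 34465757594650*t^5.
(196925580753732 + 175075634335731*t + 216269538553890*t^2 + 118418536211003*t^3 + 50938904643777*t^4 + 34465757594650*t^5)^{201} mod (219453758555987,f) = 137800019982198 + 54286881185225*t + 126416771656679*t^2 + 53666423372618*t^3 + 42098217783654*t^4 + 146878370479146*t^5.

137800019982198 + 54286881185225*t + 126416771656679*t^2 + 53666423372618*t^3 + 42098217783654*t^4 + 146878370479146*t^5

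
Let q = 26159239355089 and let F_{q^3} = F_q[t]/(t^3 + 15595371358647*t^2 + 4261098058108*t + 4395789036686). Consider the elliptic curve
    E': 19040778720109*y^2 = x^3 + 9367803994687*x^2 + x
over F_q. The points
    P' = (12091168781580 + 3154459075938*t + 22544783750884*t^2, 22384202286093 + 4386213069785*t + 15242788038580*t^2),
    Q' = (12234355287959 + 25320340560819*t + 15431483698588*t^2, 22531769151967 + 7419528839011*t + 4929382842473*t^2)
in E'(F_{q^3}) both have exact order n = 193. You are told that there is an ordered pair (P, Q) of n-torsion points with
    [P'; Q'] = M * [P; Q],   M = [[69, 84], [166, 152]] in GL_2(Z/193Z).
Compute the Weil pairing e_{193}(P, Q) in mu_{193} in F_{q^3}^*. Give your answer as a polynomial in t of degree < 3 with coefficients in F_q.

11456806366569 + 7980477204049*t + 18761697626937*t^2

e_{193} is bilinear + alternating on E[193], so e_{193}(69*P + 84*Q, 166*P + 152*Q) = e_{193}(P,Q)^(69*152-84*166).
det M = 69*152 - 84*166 = -3456 = 18 (mod 193); 18^{-1} = 118 (mod 193).
Set x_W=4561873042133*u+789730698476, y_W=4561873042133*v; then E': y_W^2=x_W^3+16838804931703*x_W+1170294391431.
8-bit Miller (11000001) on E'/F_{26159239355089} with a'=16838804931703, b'=1170294391431: accumulate tangent/chord ratios at Q'+S and P'+S'.
The quotient is 24397658887346 + 12956079906541*t + 11279876026950*t^2.
Finally e_{193}(P,Q) = 11456806366569 + 7980477204049*t + 18761697626937*t^2.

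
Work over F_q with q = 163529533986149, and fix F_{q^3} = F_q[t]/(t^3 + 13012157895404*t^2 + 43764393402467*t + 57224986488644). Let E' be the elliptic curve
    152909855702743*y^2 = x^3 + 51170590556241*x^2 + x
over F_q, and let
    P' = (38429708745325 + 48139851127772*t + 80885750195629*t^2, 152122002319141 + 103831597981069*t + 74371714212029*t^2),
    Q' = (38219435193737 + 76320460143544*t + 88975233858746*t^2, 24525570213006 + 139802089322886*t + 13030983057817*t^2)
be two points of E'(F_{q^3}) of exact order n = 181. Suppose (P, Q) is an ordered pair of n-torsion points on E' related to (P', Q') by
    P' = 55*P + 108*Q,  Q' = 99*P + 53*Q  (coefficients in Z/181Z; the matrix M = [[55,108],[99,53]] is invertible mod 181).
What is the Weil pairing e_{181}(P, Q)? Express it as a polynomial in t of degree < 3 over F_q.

Alternating bilinearity on E[181] (values in mu_{181} in F_{163529533986149^3}) gives e(P',Q') = e(P,Q)^det(M).
55*53 - 108*99 = -7777; reduced mod 181: det = 6, inverse 151.
(x,y)|->(56233565854067x+80266335276906,56233565854067y) sends E' to y^2=x^3+81977508806762*x+111060218773585.
Run Miller on y^2=x^3+81977508806762*x+111060218773585 over F_{163529533986149}: ladder 10110101 (8 bits); e = f_P(D_Q)/f_Q(D_P).
Result: e(P',Q') = 18813776340625 + 139144499276175*t + 62011090123570*t^2.
Finally e_{181}(P,Q) = 47611860000632 + 158308587554950*t + 87010794937766*t^2.

47611860000632 + 158308587554950*t + 87010794937766*t^2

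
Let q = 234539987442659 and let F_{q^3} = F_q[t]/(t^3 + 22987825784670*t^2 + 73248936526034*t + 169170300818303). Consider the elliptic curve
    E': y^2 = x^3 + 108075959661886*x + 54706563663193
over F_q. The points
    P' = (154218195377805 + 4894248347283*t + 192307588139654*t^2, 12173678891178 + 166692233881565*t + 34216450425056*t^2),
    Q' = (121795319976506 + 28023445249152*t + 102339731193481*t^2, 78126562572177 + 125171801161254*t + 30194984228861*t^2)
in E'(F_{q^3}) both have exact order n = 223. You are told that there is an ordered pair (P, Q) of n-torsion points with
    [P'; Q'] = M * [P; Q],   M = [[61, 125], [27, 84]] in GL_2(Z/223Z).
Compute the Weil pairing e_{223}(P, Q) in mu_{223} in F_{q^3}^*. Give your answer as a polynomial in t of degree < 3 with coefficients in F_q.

e_{223} is bilinear + alternating on E[223], so e_{223}(61*P + 125*Q, 27*P + 84*Q) = e_{223}(P,Q)^(61*84-125*27).
So e_{223}(P,Q) = e_{223}(P',Q')^{172}, since 188*172 = 1 mod 223.
Build f_{223,P'} and f_{223,Q'} via the 8-bit ladder of 223=11011111_2; evaluate at shifted divisors; quotient in F_{234539987442659^3}.
f_P(D_Q)/f_Q(D_P) = 109249854108536 + 161272727986497*t + 185312136914082*t^2.
(109249854108536 + 161272727986497*t + 185312136914082*t^2)^{172} mod (234539987442659,f) = 197092346384744 + 115732428317141*t + 231339091875010*t^2.

197092346384744 + 115732428317141*t + 231339091875010*t^2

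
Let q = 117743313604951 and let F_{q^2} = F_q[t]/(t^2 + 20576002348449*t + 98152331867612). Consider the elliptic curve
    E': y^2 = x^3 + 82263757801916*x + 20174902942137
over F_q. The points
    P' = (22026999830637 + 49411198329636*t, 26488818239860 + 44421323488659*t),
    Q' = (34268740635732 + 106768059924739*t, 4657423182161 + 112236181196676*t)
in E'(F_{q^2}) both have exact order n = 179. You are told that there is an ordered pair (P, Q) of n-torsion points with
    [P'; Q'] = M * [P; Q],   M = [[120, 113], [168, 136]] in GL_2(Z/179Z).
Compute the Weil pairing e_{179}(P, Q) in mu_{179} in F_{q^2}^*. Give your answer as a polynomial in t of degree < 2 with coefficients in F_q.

4723336237007 + 83008699230860*t

Under M = [[120,113],[168,136]] in GL_2(Z/179), e_{179}(P',Q') = e_{179}(P,Q)^(120*136-113*168 mod 179).
det(M) mod 179 = 21; its inverse in (Z/179)^* is 162 (check: 21*162 mod 179 = 1).
n = 179 = (10110011)_2 (8 bits, wt 5); accumulate f_{179,P'}(Q'+S)/f_{179,P'}(S) along the 7-step ladder.
e_{179}(P',Q') = 71346556592078 + 88889709311953*t.
e_{179}(P,Q) = (71346556592078 + 88889709311953*t)^{162} = 4723336237007 + 83008699230860*t.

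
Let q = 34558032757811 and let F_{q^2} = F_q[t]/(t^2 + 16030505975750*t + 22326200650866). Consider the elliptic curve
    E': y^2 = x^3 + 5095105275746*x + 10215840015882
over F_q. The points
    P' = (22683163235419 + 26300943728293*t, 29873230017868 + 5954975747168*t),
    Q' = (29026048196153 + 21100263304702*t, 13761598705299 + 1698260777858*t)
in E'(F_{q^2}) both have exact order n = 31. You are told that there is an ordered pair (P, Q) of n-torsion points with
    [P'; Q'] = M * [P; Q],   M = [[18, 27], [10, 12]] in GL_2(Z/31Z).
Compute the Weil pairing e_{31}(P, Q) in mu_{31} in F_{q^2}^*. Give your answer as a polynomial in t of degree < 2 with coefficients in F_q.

27745358049031 + 33901965330478*t

Under M = [[18,27],[10,12]] in GL_2(Z/31), e_{31}(P',Q') = e_{31}(P,Q)^(18*12-27*10 mod 31).
Inverting 8 mod 31: 4. Thus e_{31}(P,Q) = e(P',Q')^{4}.
Build f_{31,P'} and f_{31,Q'} via the 5-bit ladder of 31=11111_2; evaluate at shifted divisors; quotient in F_{34558032757811^2}.
f_P(D_Q)/f_Q(D_P) = 12774574439112 + 22843695399300*t.
e_{31}(P,Q) = (12774574439112 + 22843695399300*t)^{4} = 27745358049031 + 33901965330478*t.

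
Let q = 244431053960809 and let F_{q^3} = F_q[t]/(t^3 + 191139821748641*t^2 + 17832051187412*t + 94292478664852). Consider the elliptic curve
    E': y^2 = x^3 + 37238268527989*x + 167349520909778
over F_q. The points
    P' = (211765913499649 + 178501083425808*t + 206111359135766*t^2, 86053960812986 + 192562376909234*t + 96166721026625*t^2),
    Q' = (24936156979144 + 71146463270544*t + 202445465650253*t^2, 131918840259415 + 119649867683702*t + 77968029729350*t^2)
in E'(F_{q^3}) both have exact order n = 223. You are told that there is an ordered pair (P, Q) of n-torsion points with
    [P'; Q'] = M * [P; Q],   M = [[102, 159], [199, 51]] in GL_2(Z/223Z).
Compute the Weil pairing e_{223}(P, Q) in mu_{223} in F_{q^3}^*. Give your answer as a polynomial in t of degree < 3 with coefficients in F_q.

28805060648204 + 87059744627557*t + 191387094653371*t^2

The 223-Weil pairing on E[223] over F_{244431053960809} is alternating-bilinear: e_{223}(P',Q') = e_{223}(P,Q)^det(M).
det(M) mod 223 = 98; its inverse in (Z/223)^* is 66 (check: 98*66 mod 223 = 1).
8-bit Miller (11011111) on E'/F_{244431053960809} with a'=37238268527989, b'=167349520909778: accumulate tangent/chord ratios at Q'+S and P'+S'.
The quotient is 235277077035401 + 80799246127949*t + 88604915207915*t^2.
Raise to 66: e(P,Q) = 28805060648204 + 87059744627557*t + 191387094653371*t^2 in mu_{223}.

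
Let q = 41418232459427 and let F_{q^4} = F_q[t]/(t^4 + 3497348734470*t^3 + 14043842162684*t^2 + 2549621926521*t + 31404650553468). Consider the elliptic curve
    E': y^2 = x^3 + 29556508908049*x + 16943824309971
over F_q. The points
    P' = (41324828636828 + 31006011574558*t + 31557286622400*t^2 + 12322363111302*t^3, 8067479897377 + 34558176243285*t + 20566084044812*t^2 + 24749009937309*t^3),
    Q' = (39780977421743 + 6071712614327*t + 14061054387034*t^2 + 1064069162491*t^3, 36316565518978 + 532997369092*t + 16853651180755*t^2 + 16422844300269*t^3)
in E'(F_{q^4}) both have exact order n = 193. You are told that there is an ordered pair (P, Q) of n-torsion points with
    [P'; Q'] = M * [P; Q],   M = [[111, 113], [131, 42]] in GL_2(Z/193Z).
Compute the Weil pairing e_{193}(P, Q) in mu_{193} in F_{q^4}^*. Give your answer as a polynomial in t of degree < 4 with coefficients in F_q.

e_{193} is bilinear + alternating on E[193], so e_{193}(111*P + 113*Q, 131*P + 42*Q) = e_{193}(P,Q)^(111*42-113*131).
det M = 111*42 - 113*131 = -10141 = 88 (mod 193); 88^{-1} = 68 (mod 193).
Run Miller on y^2=x^3+29556508908049*x+16943824309971 over F_{41418232459427}: ladder 11000001 (8 bits); e = f_P(D_Q)/f_Q(D_P).
e_{193}(P',Q') = 36306360889660 + 22104299661898*t + 30712577285681*t^2 + 37545131301334*t^3.
e_{193}(P,Q) = (36306360889660 + 22104299661898*t + 30712577285681*t^2 + 37545131301334*t^3)^{68} = 23329245014128 + 21810205862835*t + 14370844032487*t^2 + 32537750741941*t^3.

23329245014128 + 21810205862835*t + 14370844032487*t^2 + 32537750741941*t^3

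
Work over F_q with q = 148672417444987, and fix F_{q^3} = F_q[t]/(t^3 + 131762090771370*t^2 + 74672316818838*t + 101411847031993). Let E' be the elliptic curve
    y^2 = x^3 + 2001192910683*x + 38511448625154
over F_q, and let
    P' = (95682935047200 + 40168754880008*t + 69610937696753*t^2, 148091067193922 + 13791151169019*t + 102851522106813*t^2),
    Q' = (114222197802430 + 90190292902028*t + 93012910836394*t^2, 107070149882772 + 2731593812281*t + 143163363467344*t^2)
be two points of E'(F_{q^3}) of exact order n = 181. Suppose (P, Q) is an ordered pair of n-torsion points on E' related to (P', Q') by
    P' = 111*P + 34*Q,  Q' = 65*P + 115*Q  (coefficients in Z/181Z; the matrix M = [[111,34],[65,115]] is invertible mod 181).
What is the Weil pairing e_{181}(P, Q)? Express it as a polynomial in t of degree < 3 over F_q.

e_{181} is bilinear + alternating on E[181], so e_{181}(111*P + 34*Q, 65*P + 115*Q) = e_{181}(P,Q)^(111*115-34*65).
Hence e(P,Q) = e(P',Q')^{54} where 54 = 57^{-1} mod 181.
Double-and-add over 10110101: 8-1 doublings, 5-1 additions; each step l_{T,T}/v_{2T} or l_{T,P'}/v at Q'+S for random S.
So e_{181}(P',Q') = 23741185700768 + 49438481476110*t + 86650618787553*t^2.
Thus e_{181}(P,Q) = 93785429940098 + 33613759413595*t + 87751390063525*t^2.

93785429940098 + 33613759413595*t + 87751390063525*t^2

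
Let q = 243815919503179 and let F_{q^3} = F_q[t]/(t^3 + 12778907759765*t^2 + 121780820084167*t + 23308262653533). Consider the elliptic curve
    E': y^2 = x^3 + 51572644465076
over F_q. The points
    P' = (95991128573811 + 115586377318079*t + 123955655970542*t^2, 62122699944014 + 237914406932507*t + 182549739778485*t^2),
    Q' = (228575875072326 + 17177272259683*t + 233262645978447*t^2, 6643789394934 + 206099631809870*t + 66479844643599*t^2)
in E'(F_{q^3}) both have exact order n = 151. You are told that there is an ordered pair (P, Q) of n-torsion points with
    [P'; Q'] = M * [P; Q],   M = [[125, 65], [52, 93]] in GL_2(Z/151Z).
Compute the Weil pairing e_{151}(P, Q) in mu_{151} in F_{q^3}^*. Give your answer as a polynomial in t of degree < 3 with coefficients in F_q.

Under M = [[125,65],[52,93]] in GL_2(Z/151), e_{151}(P',Q') = e_{151}(P,Q)^(125*93-65*52 mod 151).
Inverting 91 mod 151: 78. Thus e_{151}(P,Q) = e(P',Q')^{78}.
8-bit Miller (10010111) on E'/F_{243815919503179} with a'=0, b'=51572644465076: accumulate tangent/chord ratios at Q'+S and P'+S'.
Result: e(P',Q') = 144562241545473 + 103855947225536*t + 74828656001676*t^2.
Raise to 78: e(P,Q) = 110826644688803 + 17075237034651*t + 181379909873469*t^2 in mu_{151}.

110826644688803 + 17075237034651*t + 181379909873469*t^2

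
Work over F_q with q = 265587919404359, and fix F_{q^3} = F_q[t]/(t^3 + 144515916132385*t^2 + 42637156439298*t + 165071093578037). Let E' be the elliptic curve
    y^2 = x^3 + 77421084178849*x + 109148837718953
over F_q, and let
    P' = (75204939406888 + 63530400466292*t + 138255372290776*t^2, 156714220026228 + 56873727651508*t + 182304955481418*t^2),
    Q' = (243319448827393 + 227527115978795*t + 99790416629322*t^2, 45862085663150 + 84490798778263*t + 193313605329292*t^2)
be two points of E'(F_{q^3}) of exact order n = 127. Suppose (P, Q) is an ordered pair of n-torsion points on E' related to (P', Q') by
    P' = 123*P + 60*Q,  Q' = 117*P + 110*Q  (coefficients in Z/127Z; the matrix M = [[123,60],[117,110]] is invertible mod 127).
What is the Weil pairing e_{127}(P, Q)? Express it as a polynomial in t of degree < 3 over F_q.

25893767013509 + 230889824419309*t + 93341136816098*t^2

e_{127}(aP+bQ,cP+dQ) = e_{127}(P,Q)^(ad-bc); with (a,b,c,d)=(123,60,117,110) this gives the det-127 law.
So e_{127}(P,Q) = e_{127}(P',Q')^{77}, since 33*77 = 1 mod 127.
n = 127 = (1111111)_2 (7 bits, wt 7); accumulate f_{127,P'}(Q'+S)/f_{127,P'}(S) along the 6-step ladder.
So e_{127}(P',Q') = 9277791693575 + 87406718078385*t + 191992812988647*t^2.
Raise to 77: e(P,Q) = 25893767013509 + 230889824419309*t + 93341136816098*t^2 in mu_{127}.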